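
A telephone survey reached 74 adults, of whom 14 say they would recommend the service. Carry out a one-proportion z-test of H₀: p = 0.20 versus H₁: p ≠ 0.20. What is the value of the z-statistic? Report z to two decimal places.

z = -0.23

Sample proportion p̂ = 14/74 = 0.18919.
SE₀ = √(0.20·0.80/74) = 0.046499.
z = (0.18919 − 0.20)/0.046499 = -0.01081/0.046499 = -0.23.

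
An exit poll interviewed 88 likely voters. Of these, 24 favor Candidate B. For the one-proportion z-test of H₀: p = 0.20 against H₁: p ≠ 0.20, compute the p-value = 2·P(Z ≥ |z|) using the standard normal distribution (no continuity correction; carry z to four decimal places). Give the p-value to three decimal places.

With x = 24 successes in n = 88, p̂ = 0.27273.
Under H₀, SE = √(p₀(1−p₀)/n) = √(0.20·0.80/88) = √0.001818182 = 0.042640.
Test statistic (full precision, shown to 4 dp): z = (24/88 − 0.20)/SE₀ ≈ 1.7056.
From the standard normal, 2·P(Z ≥ |z|) = 0.088.

p-value = 0.088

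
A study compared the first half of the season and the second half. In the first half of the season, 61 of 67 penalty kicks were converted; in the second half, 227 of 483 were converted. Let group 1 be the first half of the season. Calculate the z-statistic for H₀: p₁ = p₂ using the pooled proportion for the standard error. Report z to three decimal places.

z = 6.765

p̂₁ = 61/67 = 0.91045, p̂₂ = 227/483 = 0.46998.
Pooling: p̂ = 288/550 = 0.52364.
SE = √[p̂(1−p̂)(1/n₁+1/n₂)] = √[0.52364·0.47636·(1/67+1/483)] ≈ 0.065111.
z = (p̂₁ − p̂₂)/SE = (0.91045 − 0.46998)/0.065111 = 0.44047/0.065111 = 6.765.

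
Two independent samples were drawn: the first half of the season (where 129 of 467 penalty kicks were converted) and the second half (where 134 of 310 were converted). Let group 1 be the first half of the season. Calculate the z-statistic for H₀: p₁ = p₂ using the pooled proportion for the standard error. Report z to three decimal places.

p̂₁ = 129/467 = 0.27623, p̂₂ = 134/310 = 0.43226.
Pooled p̂ = (129+134)/(467+310) = 263/777 = 0.33848.
Pooled SE = √[0.2239117·0.00536713] ≈ 0.034666.
z = (p̂₁ − p̂₂)/SE = (0.27623 − 0.43226)/0.034666 = -0.15603/0.034666 = -4.501.

z = -4.501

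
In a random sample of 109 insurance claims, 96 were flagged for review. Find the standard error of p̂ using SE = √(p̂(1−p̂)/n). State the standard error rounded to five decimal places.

SE = 0.03104

The sample proportion is 96/109 = 0.88073.
p̂(1−p̂) = 0.105045.
Dividing by n and taking the root: √0.000963716 = 0.03104.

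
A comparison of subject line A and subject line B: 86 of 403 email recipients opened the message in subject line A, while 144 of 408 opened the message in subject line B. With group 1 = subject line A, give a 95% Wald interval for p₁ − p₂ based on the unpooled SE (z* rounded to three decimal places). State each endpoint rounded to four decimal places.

(-0.2008, -0.0783)

p̂₁ = 0.21340, p̂₂ = 0.35294, so the observed difference is -0.13954.
Unpooled SE = √(p̂₁(1−p̂₁)/n₁ + p̂₂(1−p̂₂)/n₂) = √(0.000416526 + 0.000559739) = 0.031245.
z* = 1.960 at the 95% level. Margin of error = 0.06124.
So the interval runs from -0.2008 to -0.0783.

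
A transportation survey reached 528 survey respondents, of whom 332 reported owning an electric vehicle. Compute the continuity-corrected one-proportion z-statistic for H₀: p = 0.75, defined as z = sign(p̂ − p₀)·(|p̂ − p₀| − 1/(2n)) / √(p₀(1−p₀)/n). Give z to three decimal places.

z = -6.382

Sample proportion p̂ = 332/528 = 0.62879. p̂ − p₀ = -0.121212.
Continuity correction 1/(2n) = 1/1056 = 0.000947.
Corrected numerator: |-0.121212| − 0.000947 = 0.120265.
SE₀ = √(0.75·0.25/528) = 0.018844.
z = (−)0.120265/0.018844 = -6.382.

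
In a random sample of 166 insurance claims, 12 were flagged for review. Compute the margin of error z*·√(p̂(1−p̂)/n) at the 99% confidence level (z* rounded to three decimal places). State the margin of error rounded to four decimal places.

ME = 0.0518

Sample proportion p̂ = 12/166 = 0.07229.
SE = √(p̂(1−p̂)/n) = √(0.067063/166) = 0.020100.
For 99% confidence, z* = 2.576.
So ME = 0.0518.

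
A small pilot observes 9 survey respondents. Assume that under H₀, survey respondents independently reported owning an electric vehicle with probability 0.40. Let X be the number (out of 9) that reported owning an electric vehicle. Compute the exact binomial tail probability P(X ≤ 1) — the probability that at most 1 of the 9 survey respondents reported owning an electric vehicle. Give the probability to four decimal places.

P = 0.0705

X is binomial with n = 9 and p = 0.40.
P(X ≤ 1) = C(9,0)·0.40^0·0.60^9 + C(9,1)·0.40^1·0.60^8.
= 0.010078 + 0.060466 = 0.0705.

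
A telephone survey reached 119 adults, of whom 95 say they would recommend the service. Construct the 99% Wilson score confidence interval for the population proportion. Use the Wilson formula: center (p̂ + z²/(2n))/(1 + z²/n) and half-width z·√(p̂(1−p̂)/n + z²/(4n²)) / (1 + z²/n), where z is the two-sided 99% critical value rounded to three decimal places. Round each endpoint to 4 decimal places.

(0.6890, 0.8761)

Here p̂ = 95/119 = 0.79832 and z = 2.576 (z² = 6.635776).
Denominator 1 + z²/n = 1 + 6.635776/119 = 1.055763.
Center = (0.79832 + 0.027881)/1.055763 = 0.78256.
Radicand: p̂(1−p̂)/n + z²/(4n²) = 0.001352988 + 0.000117149 = 0.001470137.
Half-width = 2.576·√0.001470137/1.055763 = 0.09355.
Interval: 0.78256 ± 0.09355 → (0.6890, 0.8761).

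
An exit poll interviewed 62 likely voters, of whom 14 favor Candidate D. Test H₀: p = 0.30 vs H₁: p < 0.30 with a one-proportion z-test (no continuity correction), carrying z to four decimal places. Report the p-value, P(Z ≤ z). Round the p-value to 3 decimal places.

p-value = 0.101

Sample proportion p̂ = 14/62 = 0.22581.
Under H₀, SE = √(p₀(1−p₀)/n) = √(0.30·0.70/62) = √0.003387097 = 0.058199.
Test statistic (full precision, shown to 4 dp): z = (14/62 − 0.30)/SE₀ ≈ -1.2748.
From the standard normal, P(Z ≤ z) = 0.101.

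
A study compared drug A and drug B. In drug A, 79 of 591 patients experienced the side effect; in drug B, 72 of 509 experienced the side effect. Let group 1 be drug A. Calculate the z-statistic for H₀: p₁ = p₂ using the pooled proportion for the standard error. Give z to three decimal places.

z = -0.374

p̂₁ = 79/591 = 0.13367, p̂₂ = 72/509 = 0.14145.
Pooled p̂ = (79+72)/(591+509) = 151/1100 = 0.13727.
Pooled SE = √[0.1184289·0.00365668] ≈ 0.020810.
z = (p̂₁ − p̂₂)/SE = (0.13367 − 0.14145)/0.020810 = -0.00778/0.020810 = -0.374.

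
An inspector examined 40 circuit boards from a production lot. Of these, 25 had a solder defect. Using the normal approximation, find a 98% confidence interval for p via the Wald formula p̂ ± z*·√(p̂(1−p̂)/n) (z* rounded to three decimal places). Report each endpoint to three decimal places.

The sample proportion is 25/40 = 0.62500.
SE = √(p̂(1−p̂)/n) = √(0.234375/40) = 0.076547.
The 98% critical value is z* = 2.326.
Margin of error: 2.326 × 0.076547 = 0.17805.
CI: 0.62500 ± 0.17805 = (0.447, 0.803).

(0.447, 0.803)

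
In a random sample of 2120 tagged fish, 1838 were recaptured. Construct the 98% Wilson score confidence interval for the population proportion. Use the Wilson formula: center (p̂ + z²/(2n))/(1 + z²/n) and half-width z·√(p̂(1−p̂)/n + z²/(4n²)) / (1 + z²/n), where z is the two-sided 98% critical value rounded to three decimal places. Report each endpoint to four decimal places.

(0.8489, 0.8832)

Here p̂ = 1838/2120 = 0.86698 and z = 2.326 (z² = 5.410276).
Denominator 1 + z²/n = 1 + 5.410276/2120 = 1.002552.
Adjusted center: (0.86698 + z²/(2n))/1.002552 = 0.86605.
Radicand: p̂(1−p̂)/n + z²/(4n²) = 0.000054399 + 0.000000301 = 0.000054700.
Half-width = z·√(radicand)/denom = 2.326·0.007396/1.002552 = 0.01716.
Interval: 0.86605 ± 0.01716 → (0.8489, 0.8832).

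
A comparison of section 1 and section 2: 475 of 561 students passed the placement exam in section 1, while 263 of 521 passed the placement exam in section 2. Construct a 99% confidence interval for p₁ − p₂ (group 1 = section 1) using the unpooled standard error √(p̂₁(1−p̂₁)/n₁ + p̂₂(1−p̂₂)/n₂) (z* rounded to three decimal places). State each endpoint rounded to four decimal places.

p̂₁ = 0.84670, p̂₂ = 0.50480, so the observed difference is 0.34190.
SE = √(0.000231368 + 0.000479802) = √0.000711170 = 0.026668.
For 99% confidence, z* = 2.576. Margin of error = 0.06870.
So the interval runs from 0.2732 to 0.4106.

(0.2732, 0.4106)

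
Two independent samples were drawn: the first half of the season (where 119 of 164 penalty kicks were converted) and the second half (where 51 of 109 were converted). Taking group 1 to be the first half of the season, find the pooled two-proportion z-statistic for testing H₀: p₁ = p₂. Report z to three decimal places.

z = 4.303

p̂₁ = 119/164 = 0.72561, p̂₂ = 51/109 = 0.46789.
Pooled p̂ = (119+51)/(164+109) = 170/273 = 0.62271.
Pooled SE = √[0.2349421·0.01527187] ≈ 0.059900.
z = (p̂₁ − p̂₂)/SE = (0.72561 − 0.46789)/0.059900 = 0.25772/0.059900 = 4.303.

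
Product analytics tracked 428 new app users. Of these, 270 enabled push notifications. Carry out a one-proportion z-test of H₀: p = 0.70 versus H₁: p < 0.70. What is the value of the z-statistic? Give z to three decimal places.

z = -3.122

The sample proportion is 270/428 = 0.63084.
Null standard error: √(0.70·0.30/428) = √0.000490654 = 0.022151.
z = (0.63084 − 0.70)/0.022151 = -0.06916/0.022151 = -3.122.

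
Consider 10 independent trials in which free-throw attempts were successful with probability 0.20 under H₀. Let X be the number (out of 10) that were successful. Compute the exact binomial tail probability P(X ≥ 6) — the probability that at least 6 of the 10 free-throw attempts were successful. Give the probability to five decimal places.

X is binomial with n = 10 and p = 0.20.
P(X ≥ 6) = Σ_{j=6}^{10} C(10,j)·0.20^j·0.80^{10−j}.
= 0.005505 + 0.000786 + 0.000074 + 0.000004 + 0.000000 = 0.00637.

P = 0.00637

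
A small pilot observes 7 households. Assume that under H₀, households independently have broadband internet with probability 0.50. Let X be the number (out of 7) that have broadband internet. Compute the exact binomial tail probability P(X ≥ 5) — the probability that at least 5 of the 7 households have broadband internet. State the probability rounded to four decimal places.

X ~ Binomial(n=7, p=0.50).
P(X ≥ 5) = C(7,5)·0.50^5·0.50^2 + C(7,6)·0.50^6·0.50^1 + C(7,7)·0.50^7·0.50^0.
= 0.164062 + 0.054688 + 0.007812 = 0.2266.

P = 0.2266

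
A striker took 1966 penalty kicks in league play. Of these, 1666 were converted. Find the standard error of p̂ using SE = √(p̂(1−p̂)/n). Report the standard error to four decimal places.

Sample proportion p̂ = 1666/1966 = 0.84741.
p̂(1−p̂) = 0.129306.
Dividing by n and taking the root: √0.000065771 = 0.0081.

SE = 0.0081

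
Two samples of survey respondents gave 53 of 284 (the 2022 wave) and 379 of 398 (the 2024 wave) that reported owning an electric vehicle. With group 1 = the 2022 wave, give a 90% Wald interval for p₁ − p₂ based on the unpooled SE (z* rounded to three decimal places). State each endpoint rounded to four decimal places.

(-0.8075, -0.7237)

p̂₁ = 53/284 = 0.18662, p̂₂ = 379/398 = 0.95226; p̂₁ − p̂₂ = -0.76564.
Unpooled SE = √(p̂₁(1−p̂₁)/n₁ + p̂₂(1−p̂₂)/n₂) = √(0.000534482 + 0.000114220) = 0.025470.
For 90% confidence, z* = 1.645. Margin of error = 0.04190.
So the interval runs from -0.8075 to -0.7237.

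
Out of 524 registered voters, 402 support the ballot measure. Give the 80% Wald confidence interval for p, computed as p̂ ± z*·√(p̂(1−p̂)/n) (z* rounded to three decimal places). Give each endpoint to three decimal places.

(0.744, 0.791)

With x = 402 successes in n = 524, p̂ = 0.76718.
Standard error of p̂: √(0.178617/524) = √0.000340873 = 0.018463.
z* = 1.282 at the 80% level.
Margin = 1.282·0.018463 = 0.02367.
CI: 0.76718 ± 0.02367 = (0.744, 0.791).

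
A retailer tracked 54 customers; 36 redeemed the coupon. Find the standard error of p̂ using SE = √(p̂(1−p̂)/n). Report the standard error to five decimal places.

SE = 0.06415

p̂ = 36/54 = 0.66667.
p̂(1−p̂) = 0.222221.
SE = √(0.222221/54) = 0.06415.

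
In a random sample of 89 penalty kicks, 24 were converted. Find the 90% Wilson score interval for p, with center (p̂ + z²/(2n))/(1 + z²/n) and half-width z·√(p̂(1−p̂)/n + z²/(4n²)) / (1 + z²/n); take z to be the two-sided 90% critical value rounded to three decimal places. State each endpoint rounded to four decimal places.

Here p̂ = 24/89 = 0.26966 and z = 1.645 (z² = 2.706025).
Denominator 1 + z²/n = 1 + 2.706025/89 = 1.030405.
Center = (0.26966 + 0.015202)/1.030405 = 0.27646.
Radicand: p̂(1−p̂)/n + z²/(4n²) = 0.002212863 + 0.000085407 = 0.002298270.
Half-width = 1.645·√0.002298270/1.030405 = 0.07653.
Interval: 0.27646 ± 0.07653 → (0.1999, 0.3530).

(0.1999, 0.3530)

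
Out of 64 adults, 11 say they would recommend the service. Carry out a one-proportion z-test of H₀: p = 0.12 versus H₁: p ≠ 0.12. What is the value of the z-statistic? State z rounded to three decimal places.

The sample proportion is 11/64 = 0.17188.
SE₀ = √(0.12·0.88/64) = 0.040620.
Test statistic: z = 0.05188/0.040620 = 1.277.

z = 1.277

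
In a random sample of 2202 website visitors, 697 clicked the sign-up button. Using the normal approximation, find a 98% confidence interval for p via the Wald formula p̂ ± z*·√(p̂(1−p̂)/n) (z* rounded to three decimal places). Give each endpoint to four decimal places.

(0.2935, 0.3396)

With x = 697 successes in n = 2202, p̂ = 0.31653.
SE = √(p̂(1−p̂)/n) = √(0.216339/2202) = 0.009912.
For 98% confidence, z* = 2.326.
Margin = 2.326·0.009912 = 0.02306.
CI: 0.31653 ± 0.02306 = (0.2935, 0.3396).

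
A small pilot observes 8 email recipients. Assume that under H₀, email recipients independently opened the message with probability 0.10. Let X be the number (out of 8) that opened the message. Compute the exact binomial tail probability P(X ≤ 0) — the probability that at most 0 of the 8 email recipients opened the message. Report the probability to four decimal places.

P = 0.4305

X ~ Binomial(n=8, p=0.10).
P(X ≤ 0) = C(8,0)·0.10^0·0.90^8.
= 0.430467 = 0.4305.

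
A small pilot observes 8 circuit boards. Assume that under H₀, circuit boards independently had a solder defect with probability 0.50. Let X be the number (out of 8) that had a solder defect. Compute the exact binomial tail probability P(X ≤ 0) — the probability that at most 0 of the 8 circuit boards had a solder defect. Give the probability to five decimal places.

X ~ Binomial(n=8, p=0.50).
P(X ≤ 0) = C(8,0)·0.50^0·0.50^8.
= 0.003906 = 0.00391.

P = 0.00391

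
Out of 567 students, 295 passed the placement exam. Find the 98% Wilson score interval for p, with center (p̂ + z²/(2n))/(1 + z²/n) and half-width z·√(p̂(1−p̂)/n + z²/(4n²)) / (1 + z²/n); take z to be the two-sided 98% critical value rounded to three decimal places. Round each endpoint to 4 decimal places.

Here p̂ = 295/567 = 0.52028 and z = 2.326 (z² = 5.410276).
1 + z²/n = 1.009542.
Adjusted center: (0.52028 + z²/(2n))/1.009542 = 0.52009.
Radicand: p̂(1−p̂)/n + z²/(4n²) = 0.000440192 + 0.000004207 = 0.000444399.
Half-width = z·√(radicand)/denom = 2.326·0.021081/1.009542 = 0.04857.
So the interval runs from 0.4715 to 0.5687.

(0.4715, 0.5687)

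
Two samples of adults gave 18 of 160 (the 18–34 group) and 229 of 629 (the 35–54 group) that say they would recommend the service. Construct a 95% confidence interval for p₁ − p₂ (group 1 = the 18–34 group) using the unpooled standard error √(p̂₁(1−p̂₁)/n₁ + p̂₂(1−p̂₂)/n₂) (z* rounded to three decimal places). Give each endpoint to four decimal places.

p̂₁ = 18/160 = 0.11250, p̂₂ = 229/629 = 0.36407; p̂₁ − p̂₂ = -0.25157.
SE = √(0.000624023 + 0.000368081) = √0.000992104 = 0.031498.
The 95% critical value is z* = 1.960. Margin of error = 0.06174.
Interval: -0.25157 ± 0.06174 → (-0.3133, -0.1898).

(-0.3133, -0.1898)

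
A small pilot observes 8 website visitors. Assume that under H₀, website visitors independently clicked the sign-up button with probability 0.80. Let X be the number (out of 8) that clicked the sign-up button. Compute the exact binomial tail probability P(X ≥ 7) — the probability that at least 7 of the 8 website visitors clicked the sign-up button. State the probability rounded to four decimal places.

P = 0.5033

X ~ Binomial(n=8, p=0.80).
P(X ≥ 7) = C(8,7)·0.80^7·0.20^1 + C(8,8)·0.80^8·0.20^0.
= 0.335544 + 0.167772 = 0.5033.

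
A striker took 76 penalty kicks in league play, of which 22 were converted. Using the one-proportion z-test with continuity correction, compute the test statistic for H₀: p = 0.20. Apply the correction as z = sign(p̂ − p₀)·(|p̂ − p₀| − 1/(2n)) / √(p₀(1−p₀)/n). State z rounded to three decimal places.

z = 1.807

Sample proportion p̂ = 22/76 = 0.28947. p̂ − p₀ = 0.089474.
1/(2n) = 0.006579.
Corrected numerator: |0.089474| − 0.006579 = 0.082895.
SE₀ = √(0.20·0.80/76) = 0.045883.
z = +0.082895/0.045883 = 1.807.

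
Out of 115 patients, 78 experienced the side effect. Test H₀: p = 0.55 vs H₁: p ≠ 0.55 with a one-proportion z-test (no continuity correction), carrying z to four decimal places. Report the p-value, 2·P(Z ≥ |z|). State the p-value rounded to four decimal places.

p-value = 0.0057

Sample proportion p̂ = 78/115 = 0.67826.
Under H₀, SE = √(p₀(1−p₀)/n) = √(0.55·0.45/115) = √0.002152174 = 0.046392.
z = (p̂ − p₀)/SE = (78/115 − 0.55)/0.046392 ≈ 2.7647.
From the standard normal, 2·P(Z ≥ |z|) = 0.0057.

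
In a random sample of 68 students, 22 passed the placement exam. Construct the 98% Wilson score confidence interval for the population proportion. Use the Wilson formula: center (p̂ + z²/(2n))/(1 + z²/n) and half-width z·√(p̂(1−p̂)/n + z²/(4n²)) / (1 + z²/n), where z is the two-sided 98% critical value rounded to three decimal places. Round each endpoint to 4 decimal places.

Here p̂ = 22/68 = 0.32353 and z = 2.326 (z² = 5.410276).
Denominator 1 + z²/n = 1 + 5.410276/68 = 1.079563.
Adjusted center: (0.32353 + z²/(2n))/1.079563 = 0.33654.
Radicand: p̂(1−p̂)/n + z²/(4n²) = 0.003218502 + 0.000292511 = 0.003511013.
Half-width = z·√(radicand)/denom = 2.326·0.059254/1.079563 = 0.12767.
So the interval runs from 0.2089 to 0.4642.

(0.2089, 0.4642)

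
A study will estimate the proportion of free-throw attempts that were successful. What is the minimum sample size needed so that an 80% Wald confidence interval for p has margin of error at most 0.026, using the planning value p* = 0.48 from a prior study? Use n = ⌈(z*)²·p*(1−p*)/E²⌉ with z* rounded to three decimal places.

n = 607

For 80% confidence, z* = 1.282.
p*(1−p*) = 0.48·0.52 = 0.2496.
Required n before rounding: 1.643524 × 0.2496 / 0.026² = 606.840.
⌈606.840⌉ = 607.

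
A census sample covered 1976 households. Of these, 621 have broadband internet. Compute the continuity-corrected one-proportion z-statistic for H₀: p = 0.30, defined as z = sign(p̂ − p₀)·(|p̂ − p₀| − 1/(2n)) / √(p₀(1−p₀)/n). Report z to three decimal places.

p̂ = 621/1976 = 0.31427. p̂ − p₀ = 0.014271.
1/(2n) = 0.000253.
Corrected numerator: |0.014271| − 0.000253 = 0.014018.
SE₀ = √(0.30·0.70/1976) = 0.010309.
z = +0.014018/0.010309 = 1.360.

z = 1.360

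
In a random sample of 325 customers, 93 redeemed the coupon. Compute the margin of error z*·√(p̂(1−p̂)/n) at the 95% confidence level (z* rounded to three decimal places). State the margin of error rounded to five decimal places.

ME = 0.04914

With x = 93 successes in n = 325, p̂ = 0.28615.
Standard error of p̂: √(0.204270/325) = √0.000628523 = 0.025070.
For 95% confidence, z* = 1.960.
ME = 1.960·0.025070 = 0.04914.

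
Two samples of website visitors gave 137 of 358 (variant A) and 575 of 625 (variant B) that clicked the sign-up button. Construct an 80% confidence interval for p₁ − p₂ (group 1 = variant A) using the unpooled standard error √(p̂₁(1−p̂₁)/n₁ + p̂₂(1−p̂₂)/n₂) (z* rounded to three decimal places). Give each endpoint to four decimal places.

(-0.5731, -0.5016)

p̂₁ = 0.38268, p̂₂ = 0.92000, so the observed difference is -0.53732.
SE = √(0.000659878 + 0.000117760) = √0.000777638 = 0.027886.
The 80% critical value is z* = 1.282. Margin = 1.282·0.027886 = 0.03575.
CI: -0.53732 ± 0.03575 = (-0.5731, -0.5016).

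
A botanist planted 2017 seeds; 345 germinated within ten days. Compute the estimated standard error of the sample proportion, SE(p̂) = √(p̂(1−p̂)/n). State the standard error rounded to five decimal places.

Sample proportion p̂ = 345/2017 = 0.17105.
p̂(1−p̂) = 0.17105·0.82895 = 0.141792.
SE = √(0.141792/2017) = √0.000070298 = 0.00838.

SE = 0.00838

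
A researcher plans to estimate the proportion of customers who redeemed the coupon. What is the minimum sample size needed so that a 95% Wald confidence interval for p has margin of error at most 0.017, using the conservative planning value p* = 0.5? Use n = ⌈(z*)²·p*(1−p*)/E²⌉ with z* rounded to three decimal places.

The 95% critical value is z* = 1.960.
p*(1−p*) = 0.50·0.50 = 0.2500.
(z*)²·p*(1−p*)/E² = 3.841600·0.2500/0.000289 = 3323.183.
⌈3323.183⌉ = 3324.

n = 3324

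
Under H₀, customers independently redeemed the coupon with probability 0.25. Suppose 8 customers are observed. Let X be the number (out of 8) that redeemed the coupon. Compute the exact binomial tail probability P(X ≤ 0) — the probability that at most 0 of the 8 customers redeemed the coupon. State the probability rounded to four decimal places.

P = 0.1001

X is binomial with n = 8 and p = 0.25.
P(X ≤ 0) = C(8,0)·0.25^0·0.75^8.
= 0.100113 = 0.1001.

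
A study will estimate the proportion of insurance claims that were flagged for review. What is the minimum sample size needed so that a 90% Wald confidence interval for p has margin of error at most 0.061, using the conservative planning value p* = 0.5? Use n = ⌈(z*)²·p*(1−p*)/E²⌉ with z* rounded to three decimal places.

n = 182

The 90% critical value is z* = 1.645.
p*(1−p*) = 0.50·0.50 = 0.2500.
(z*)²·p*(1−p*)/E² = 2.706025·0.2500/0.003721 = 181.808.
Rounding up, n = 182.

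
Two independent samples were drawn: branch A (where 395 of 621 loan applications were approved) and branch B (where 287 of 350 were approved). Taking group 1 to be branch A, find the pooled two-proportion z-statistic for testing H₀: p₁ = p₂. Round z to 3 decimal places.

p̂₁ = 395/621 = 0.63607, p̂₂ = 287/350 = 0.82000.
Pooled p̂ = (395+287)/(621+350) = 682/971 = 0.70237.
Pooled SE = √[0.2090469·0.00446745] ≈ 0.030560.
z = -0.18393/0.030560 = -6.019.

z = -6.019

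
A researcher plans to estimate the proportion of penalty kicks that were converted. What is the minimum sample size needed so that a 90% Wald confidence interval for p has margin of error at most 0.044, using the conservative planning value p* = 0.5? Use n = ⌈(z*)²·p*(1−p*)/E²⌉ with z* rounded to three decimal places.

n = 350

For 90% confidence, z* = 1.645.
p*(1−p*) = 0.50·0.50 = 0.2500.
(z*)²·p*(1−p*)/E² = 2.706025·0.2500/0.001936 = 349.435.
⌈349.435⌉ = 350.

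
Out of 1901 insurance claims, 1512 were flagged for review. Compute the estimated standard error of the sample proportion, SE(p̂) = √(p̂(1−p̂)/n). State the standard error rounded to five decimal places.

p̂ = 1512/1901 = 0.79537.
p̂(1−p̂) = 0.79537·0.20463 = 0.162757.
Dividing by n and taking the root: √0.000085617 = 0.00925.

SE = 0.00925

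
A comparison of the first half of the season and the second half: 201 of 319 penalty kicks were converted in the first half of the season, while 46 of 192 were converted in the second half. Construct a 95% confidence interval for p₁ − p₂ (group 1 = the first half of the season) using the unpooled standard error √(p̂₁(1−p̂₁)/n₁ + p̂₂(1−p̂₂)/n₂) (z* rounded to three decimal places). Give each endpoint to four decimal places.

p̂₁ = 201/319 = 0.63009, p̂₂ = 46/192 = 0.23958; p̂₁ − p̂₂ = 0.39051.
SE = √(0.000730644 + 0.000948871) = √0.001679515 = 0.040982.
z* = 1.960 at the 95% level. Margin of error = 0.08032.
So the interval runs from 0.3102 to 0.4708.

(0.3102, 0.4708)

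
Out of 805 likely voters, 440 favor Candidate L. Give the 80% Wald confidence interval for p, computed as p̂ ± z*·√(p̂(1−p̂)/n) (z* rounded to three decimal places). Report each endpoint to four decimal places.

The sample proportion is 440/805 = 0.54658.
Standard error of p̂: √(0.247830/805) = √0.000307863 = 0.017546.
For 80% confidence, z* = 1.282.
Margin of error: 1.282 × 0.017546 = 0.02249.
Interval: 0.54658 ± 0.02249 → (0.5241, 0.5691).

(0.5241, 0.5691)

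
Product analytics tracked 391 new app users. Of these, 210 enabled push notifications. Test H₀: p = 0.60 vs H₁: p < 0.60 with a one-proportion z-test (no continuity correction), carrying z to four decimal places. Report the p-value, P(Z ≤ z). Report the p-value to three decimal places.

p-value = 0.006

With x = 210 successes in n = 391, p̂ = 0.53708.
SE₀ = √(0.60·0.40/391) = 0.024775.
Test statistic (full precision, shown to 4 dp): z = (210/391 − 0.60)/SE₀ ≈ -2.5395.
From the standard normal, P(Z ≤ z) = 0.006.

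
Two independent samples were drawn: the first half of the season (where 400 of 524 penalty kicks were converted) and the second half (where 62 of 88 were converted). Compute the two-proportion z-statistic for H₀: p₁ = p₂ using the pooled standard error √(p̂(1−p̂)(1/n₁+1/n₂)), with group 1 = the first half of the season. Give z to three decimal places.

p̂₁ = 400/524 = 0.76336, p̂₂ = 62/88 = 0.70455.
Pooled p̂ = (400+62)/(524+88) = 462/612 = 0.75490.
SE = √[p̂(1−p̂)(1/n₁+1/n₂)] = √[0.75490·0.24510·(1/524+1/88)] ≈ 0.049555.
z = 0.05881/0.049555 = 1.187.

z = 1.187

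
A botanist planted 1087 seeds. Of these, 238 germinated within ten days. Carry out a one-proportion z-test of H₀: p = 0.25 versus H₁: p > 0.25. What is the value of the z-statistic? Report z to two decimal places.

Sample proportion p̂ = 238/1087 = 0.21895.
SE₀ = √(0.25·0.75/1087) = 0.013134.
z = (p̂ − p₀)/SE = (0.21895 − 0.25)/0.013134 = -2.36.

z = -2.36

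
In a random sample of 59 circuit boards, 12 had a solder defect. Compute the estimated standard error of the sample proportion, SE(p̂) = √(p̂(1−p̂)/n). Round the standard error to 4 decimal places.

Sample proportion p̂ = 12/59 = 0.20339.
p̂(1−p̂) = 0.162023.
Dividing by n and taking the root: √0.002746153 = 0.0524.

SE = 0.0524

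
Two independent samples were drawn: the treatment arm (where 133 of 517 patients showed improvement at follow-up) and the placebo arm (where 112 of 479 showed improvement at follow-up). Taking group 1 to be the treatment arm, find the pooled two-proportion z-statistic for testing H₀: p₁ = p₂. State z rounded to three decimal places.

z = 0.858

p̂₁ = 133/517 = 0.25725, p̂₂ = 112/479 = 0.23382.
Pooled p̂ = (133+112)/(517+479) = 245/996 = 0.24598.
SE = √[p̂(1−p̂)(1/n₁+1/n₂)] = √[0.24598·0.75402·(1/517+1/479)] ≈ 0.027312.
z = (p̂₁ − p̂₂)/SE = (0.25725 − 0.23382)/0.027312 = 0.02343/0.027312 = 0.858.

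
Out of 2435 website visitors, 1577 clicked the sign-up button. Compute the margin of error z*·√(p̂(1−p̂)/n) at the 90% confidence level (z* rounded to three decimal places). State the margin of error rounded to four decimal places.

ME = 0.0159

The sample proportion is 1577/2435 = 0.64764.
SE(p̂) = √(0.64764·0.35236/2435) = 0.009681.
For 90% confidence, z* = 1.645.
Margin of error = z*·SE = 1.645 × 0.009681 = 0.0159.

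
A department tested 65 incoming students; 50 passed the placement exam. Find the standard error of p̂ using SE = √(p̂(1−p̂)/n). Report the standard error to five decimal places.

SE = 0.05226

With x = 50 successes in n = 65, p̂ = 0.76923.
p̂(1−p̂) = 0.177515.
SE = √(0.177515/65) = √0.002731000 = 0.05226.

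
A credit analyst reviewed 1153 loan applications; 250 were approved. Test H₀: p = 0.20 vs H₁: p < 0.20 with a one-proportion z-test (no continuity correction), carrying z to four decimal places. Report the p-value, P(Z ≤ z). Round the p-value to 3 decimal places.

p-value = 0.923

p̂ = 250/1153 = 0.21683.
Null standard error: √(0.20·0.80/1153) = √0.000138768 = 0.011780.
z = (p̂ − p₀)/SE = (250/1153 − 0.20)/0.011780 ≈ 1.4283.
From the standard normal, P(Z ≤ z) = 0.923.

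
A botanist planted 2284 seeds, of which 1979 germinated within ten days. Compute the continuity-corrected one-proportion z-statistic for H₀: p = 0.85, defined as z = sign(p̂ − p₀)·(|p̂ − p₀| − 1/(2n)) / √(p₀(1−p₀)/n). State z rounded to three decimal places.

With x = 1979 successes in n = 2284, p̂ = 0.86646. p̂ − p₀ = 0.016462.
Continuity correction 1/(2n) = 1/4568 = 0.000219.
Corrected numerator: |0.016462| − 0.000219 = 0.016243.
Under H₀, SE = √(p₀(1−p₀)/n) = √(0.85·0.15/2284) = √0.000055823 = 0.007471.
z = (+)0.016243/0.007471 = 2.174.

z = 2.174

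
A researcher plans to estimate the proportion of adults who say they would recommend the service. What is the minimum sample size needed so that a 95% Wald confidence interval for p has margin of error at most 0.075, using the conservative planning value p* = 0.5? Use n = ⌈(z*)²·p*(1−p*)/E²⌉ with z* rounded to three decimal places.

For 95% confidence, z* = 1.960.
p*(1−p*) = 0.50·0.50 = 0.2500.
Required n before rounding: 3.841600 × 0.2500 / 0.075² = 170.738.
⌈170.738⌉ = 171.

n = 171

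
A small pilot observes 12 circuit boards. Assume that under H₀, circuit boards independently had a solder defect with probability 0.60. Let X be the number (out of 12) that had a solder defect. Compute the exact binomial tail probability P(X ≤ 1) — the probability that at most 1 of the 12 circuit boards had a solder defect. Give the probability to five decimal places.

X ~ Binomial(n=12, p=0.60).
P(X ≤ 1) = C(12,0)·0.60^0·0.40^12 + C(12,1)·0.60^1·0.40^11.
= 0.000017 + 0.000302 = 0.00032.

P = 0.00032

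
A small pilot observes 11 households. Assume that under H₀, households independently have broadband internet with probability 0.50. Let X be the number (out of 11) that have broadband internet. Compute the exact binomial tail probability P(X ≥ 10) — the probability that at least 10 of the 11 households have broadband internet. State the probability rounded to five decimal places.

P = 0.00586

X is binomial with n = 11 and p = 0.50.
P(X ≥ 10) = C(11,10)·0.50^10·0.50^1 + C(11,11)·0.50^11·0.50^0.
= 0.005371 + 0.000488 = 0.00586.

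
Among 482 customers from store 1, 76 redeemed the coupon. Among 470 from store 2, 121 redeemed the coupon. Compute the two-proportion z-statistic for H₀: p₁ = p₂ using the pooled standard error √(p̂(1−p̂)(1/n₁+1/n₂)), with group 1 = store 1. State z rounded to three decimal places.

z = -3.799

Sample proportions: p̂₁ = 76/482 = 0.15768 and p̂₂ = 121/470 = 0.25745.
Pooled p̂ = (76+121)/(482+470) = 197/952 = 0.20693.
Pooled SE = √[0.1641116·0.00420235] ≈ 0.026261.
z = (p̂₁ − p̂₂)/SE = (0.15768 − 0.25745)/0.026261 = -0.09977/0.026261 = -3.799.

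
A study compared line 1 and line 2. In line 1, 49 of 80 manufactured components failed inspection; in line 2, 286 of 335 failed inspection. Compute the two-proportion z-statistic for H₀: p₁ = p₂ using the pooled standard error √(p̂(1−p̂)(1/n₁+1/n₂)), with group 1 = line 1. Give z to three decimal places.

Sample proportions: p̂₁ = 49/80 = 0.61250 and p̂₂ = 286/335 = 0.85373.
Pooling: p̂ = 335/415 = 0.80723.
SE = √[p̂(1−p̂)(1/n₁+1/n₂)] = √[0.80723·0.19277·(1/80+1/335)] ≈ 0.049088.
z = -0.24123/0.049088 = -4.914.

z = -4.914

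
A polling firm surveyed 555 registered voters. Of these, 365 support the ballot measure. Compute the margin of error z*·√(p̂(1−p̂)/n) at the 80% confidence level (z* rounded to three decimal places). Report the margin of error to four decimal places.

Sample proportion p̂ = 365/555 = 0.65766.
SE(p̂) = √(0.65766·0.34234/555) = 0.020141.
For 80% confidence, z* = 1.282.
ME = 1.282·0.020141 = 0.0258.

ME = 0.0258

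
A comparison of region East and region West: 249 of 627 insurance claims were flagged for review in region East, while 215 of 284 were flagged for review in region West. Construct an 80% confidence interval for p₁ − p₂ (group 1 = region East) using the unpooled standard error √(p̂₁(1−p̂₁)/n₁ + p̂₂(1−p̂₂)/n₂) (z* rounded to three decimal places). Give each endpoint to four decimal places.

(-0.4010, -0.3188)

p̂₁ = 249/627 = 0.39713, p̂₂ = 215/284 = 0.75704; p̂₁ − p̂₂ = -0.35991.
SE = √(0.000381846 + 0.000647638) = √0.001029484 = 0.032086.
z* = 1.282 at the 80% level. Margin of error = 0.04113.
CI: -0.35991 ± 0.04113 = (-0.4010, -0.3188).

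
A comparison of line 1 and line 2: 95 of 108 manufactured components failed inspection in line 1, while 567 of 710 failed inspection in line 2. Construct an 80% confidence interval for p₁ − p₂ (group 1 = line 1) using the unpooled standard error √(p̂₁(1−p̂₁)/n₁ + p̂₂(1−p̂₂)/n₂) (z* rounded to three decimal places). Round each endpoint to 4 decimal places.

p̂₁ = 0.87963, p̂₂ = 0.79859, so the observed difference is 0.08104.
SE = √(0.000980383 + 0.000226540) = √0.001206923 = 0.034741.
For 80% confidence, z* = 1.282. Margin of error = 0.04454.
CI: 0.08104 ± 0.04454 = (0.0365, 0.1256).

(0.0365, 0.1256)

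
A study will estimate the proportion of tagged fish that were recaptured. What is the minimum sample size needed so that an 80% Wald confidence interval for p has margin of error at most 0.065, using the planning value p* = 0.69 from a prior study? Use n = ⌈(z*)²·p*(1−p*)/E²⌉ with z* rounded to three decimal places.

n = 84

For 80% confidence, z* = 1.282.
p*(1−p*) = 0.2139.
(z*)²·p*(1−p*)/E² = 1.643524·0.2139/0.004225 = 83.207.
⌈83.207⌉ = 84.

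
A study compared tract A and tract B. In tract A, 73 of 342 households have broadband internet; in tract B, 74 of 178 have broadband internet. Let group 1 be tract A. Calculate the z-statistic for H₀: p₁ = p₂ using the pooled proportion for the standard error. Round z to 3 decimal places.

p̂₁ = 73/342 = 0.21345, p̂₂ = 74/178 = 0.41573.
Pooled p̂ = (73+74)/(342+178) = 147/520 = 0.28269.
SE = √[p̂(1−p̂)(1/n₁+1/n₂)] = √[0.28269·0.71731·(1/342+1/178)] ≈ 0.041619.
z = (p̂₁ − p̂₂)/SE = (0.21345 − 0.41573)/0.041619 = -0.20228/0.041619 = -4.860.

z = -4.860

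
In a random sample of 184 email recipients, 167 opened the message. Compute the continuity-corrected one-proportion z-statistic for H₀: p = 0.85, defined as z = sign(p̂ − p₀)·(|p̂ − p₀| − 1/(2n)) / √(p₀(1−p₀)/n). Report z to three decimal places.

z = 2.085

With x = 167 successes in n = 184, p̂ = 0.90761. p̂ − p₀ = 0.057609.
1/(2n) = 0.002717.
Corrected numerator: |0.057609| − 0.002717 = 0.054892.
Null standard error: √(0.85·0.15/184) = √0.000692935 = 0.026324.
z = (+)0.054892/0.026324 = 2.085.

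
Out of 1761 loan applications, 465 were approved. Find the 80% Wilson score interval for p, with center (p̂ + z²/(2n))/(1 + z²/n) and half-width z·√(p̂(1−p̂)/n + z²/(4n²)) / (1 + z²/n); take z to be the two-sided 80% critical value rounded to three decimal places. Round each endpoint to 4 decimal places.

(0.2508, 0.2777)

p̂ = 465/1761 = 0.26405; z = 1.282, so z² = 1.643524.
1 + z²/n = 1.000933.
Center = (0.26405 + 0.000467)/1.000933 = 0.26427.
Radicand: p̂(1−p̂)/n + z²/(4n²) = 0.000110352 + 0.000000132 = 0.000110484.
Half-width = z·√(radicand)/denom = 1.282·0.010511/1.000933 = 0.01346.
Interval: 0.26427 ± 0.01346 → (0.2508, 0.2777).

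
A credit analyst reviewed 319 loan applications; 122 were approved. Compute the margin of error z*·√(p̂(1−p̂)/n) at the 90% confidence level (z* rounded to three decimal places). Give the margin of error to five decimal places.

ME = 0.04476

Sample proportion p̂ = 122/319 = 0.38245.
SE = √(p̂(1−p̂)/n) = √(0.236181/319) = 0.027210.
z* = 1.645 at the 90% level.
Margin of error = z*·SE = 1.645 × 0.027210 = 0.04476.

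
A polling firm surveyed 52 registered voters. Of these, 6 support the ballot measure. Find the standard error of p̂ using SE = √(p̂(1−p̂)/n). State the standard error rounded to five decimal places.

p̂ = 6/52 = 0.11538.
p̂(1−p̂) = 0.11538·0.88462 = 0.102067.
Dividing by n and taking the root: √0.001962827 = 0.04430.

SE = 0.04430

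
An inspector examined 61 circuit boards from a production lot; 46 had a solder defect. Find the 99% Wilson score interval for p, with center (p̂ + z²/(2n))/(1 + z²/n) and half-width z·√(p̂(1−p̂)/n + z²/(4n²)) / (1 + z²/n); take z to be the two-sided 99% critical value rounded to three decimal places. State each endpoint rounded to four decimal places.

p̂ = 46/61 = 0.75410; z = 2.576, so z² = 6.635776.
1 + z²/n = 1.108783.
Center = (0.75410 + 0.054392)/1.108783 = 0.72917.
Radicand: p̂(1−p̂)/n + z²/(4n²) = 0.003039902 + 0.000445833 = 0.003485735.
Half-width = 2.576·√0.003485735/1.108783 = 0.13717.
So the interval runs from 0.5920 to 0.8663.

(0.5920, 0.8663)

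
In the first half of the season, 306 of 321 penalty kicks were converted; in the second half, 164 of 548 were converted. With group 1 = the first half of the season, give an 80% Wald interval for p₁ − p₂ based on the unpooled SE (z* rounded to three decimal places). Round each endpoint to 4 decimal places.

p̂₁ = 0.95327, p̂₂ = 0.29927, so the observed difference is 0.65400.
Unpooled SE = √(p̂₁(1−p̂₁)/n₁ + p̂₂(1−p̂₂)/n₂) = √(0.000138771 + 0.000382678) = 0.022835.
z* = 1.282 at the 80% level. Margin of error = 0.02927.
So the interval runs from 0.6247 to 0.6833.

(0.6247, 0.6833)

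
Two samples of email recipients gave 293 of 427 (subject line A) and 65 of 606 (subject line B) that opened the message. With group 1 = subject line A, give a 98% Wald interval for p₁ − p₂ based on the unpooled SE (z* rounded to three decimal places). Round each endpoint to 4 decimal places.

(0.5191, 0.6388)

p̂₁ = 293/427 = 0.68618, p̂₂ = 65/606 = 0.10726; p̂₁ − p̂₂ = 0.57892.
Unpooled SE = √(p̂₁(1−p̂₁)/n₁ + p̂₂(1−p̂₂)/n₂) = √(0.000504300 + 0.000158013) = 0.025735.
For 98% confidence, z* = 2.326. Margin of error = 0.05986.
Interval: 0.57892 ± 0.05986 → (0.5191, 0.6388).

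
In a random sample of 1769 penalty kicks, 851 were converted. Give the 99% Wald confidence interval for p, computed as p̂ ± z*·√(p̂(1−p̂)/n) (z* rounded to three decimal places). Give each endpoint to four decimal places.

With x = 851 successes in n = 1769, p̂ = 0.48106.
SE = √(p̂(1−p̂)/n) = √(0.249641/1769) = 0.011879.
The 99% critical value is z* = 2.576.
Margin = 2.576·0.011879 = 0.03060.
So the interval runs from 0.4505 to 0.5117.

(0.4505, 0.5117)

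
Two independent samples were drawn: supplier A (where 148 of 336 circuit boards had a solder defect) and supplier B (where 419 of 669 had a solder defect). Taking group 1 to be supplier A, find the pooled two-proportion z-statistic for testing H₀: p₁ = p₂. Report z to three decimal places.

z = -5.605

p̂₁ = 148/336 = 0.44048, p̂₂ = 419/669 = 0.62631.
Pooled p̂ = (148+419)/(336+669) = 567/1005 = 0.56418.
Pooled SE = √[0.2458810·0.00447096] ≈ 0.033156.
z = -0.18583/0.033156 = -5.605.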